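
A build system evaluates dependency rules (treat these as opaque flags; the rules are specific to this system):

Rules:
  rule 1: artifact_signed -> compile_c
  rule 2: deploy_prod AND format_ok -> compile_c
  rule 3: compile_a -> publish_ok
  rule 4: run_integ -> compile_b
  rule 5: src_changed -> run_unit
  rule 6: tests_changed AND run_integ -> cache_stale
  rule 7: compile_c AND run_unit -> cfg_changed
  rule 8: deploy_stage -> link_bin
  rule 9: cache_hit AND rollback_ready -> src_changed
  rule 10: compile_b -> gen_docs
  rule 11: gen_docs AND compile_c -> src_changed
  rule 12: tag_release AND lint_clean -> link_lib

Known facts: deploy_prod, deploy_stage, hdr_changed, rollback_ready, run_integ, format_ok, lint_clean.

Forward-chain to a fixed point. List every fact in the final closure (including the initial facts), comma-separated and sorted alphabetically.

cfg_changed, compile_b, compile_c, deploy_prod, deploy_stage, format_ok, gen_docs, hdr_changed, link_bin, lint_clean, rollback_ready, run_integ, run_unit, src_changed

Round 1 fires rule 2, rule 4, rule 8, giving compile_c, compile_b, link_bin.
Round 2 fires rule 10, giving gen_docs.
Round 3 fires rule 11, giving src_changed.
Round 4 fires rule 5, giving run_unit.
Round 5 fires rule 7, giving cfg_changed.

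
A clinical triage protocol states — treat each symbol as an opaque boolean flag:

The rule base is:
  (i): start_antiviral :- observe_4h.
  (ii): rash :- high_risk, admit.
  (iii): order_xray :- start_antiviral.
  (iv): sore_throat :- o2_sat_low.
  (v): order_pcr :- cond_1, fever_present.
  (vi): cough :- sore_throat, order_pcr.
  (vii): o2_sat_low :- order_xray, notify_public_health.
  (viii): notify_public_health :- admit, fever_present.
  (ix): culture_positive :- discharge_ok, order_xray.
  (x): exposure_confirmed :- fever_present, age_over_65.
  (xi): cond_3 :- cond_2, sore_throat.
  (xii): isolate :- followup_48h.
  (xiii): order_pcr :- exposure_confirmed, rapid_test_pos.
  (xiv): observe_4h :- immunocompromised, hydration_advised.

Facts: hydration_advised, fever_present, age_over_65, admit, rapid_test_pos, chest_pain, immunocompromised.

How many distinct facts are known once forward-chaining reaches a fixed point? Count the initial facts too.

16

Round 1 fires (viii), (x), (xiv), giving notify_public_health, exposure_confirmed, observe_4h.
Round 2 fires (i), (xiii), giving start_antiviral, order_pcr.
Round 3 fires (iii), giving order_xray.
Round 4 fires (vii), giving o2_sat_low.
Round 5 fires (iv), giving sore_throat.
Round 6 fires (vi), giving cough.
Closure: {admit, age_over_65, chest_pain, cough, exposure_confirmed, fever_present, hydration_advised, immunocompromised, notify_public_health, o2_sat_low, observe_4h, order_pcr, order_xray, rapid_test_pos, sore_throat, start_antiviral} — 16 facts.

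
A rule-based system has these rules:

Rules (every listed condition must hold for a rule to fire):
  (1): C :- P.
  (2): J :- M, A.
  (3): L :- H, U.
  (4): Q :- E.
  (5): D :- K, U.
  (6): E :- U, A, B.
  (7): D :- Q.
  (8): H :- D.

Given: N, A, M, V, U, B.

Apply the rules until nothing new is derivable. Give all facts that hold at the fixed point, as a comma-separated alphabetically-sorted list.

A, B, D, E, H, J, L, M, N, Q, U, V

Round 1: (2) [J :- M, A.]; (6) [E :- U, A, B.]. New: J, E.
Round 2: (4) [Q :- E.]. New: Q.
Round 3: (7) [D :- Q.]. New: D.
Round 4: (8) [H :- D.]. New: H.
Round 5: (3) [L :- H, U.]. New: L.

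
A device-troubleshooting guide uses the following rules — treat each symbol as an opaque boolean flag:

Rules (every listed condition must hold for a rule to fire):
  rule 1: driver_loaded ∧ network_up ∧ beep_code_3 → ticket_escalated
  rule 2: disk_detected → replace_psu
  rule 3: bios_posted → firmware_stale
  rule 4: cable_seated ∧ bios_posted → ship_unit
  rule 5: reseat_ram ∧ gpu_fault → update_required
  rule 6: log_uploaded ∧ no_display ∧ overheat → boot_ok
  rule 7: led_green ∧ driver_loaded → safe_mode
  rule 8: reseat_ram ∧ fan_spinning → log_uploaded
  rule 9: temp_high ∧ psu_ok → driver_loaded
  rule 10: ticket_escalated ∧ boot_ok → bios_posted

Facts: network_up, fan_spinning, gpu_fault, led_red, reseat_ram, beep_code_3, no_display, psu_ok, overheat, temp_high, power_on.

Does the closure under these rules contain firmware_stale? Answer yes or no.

Round 1 — rule 5, rule 8, rule 9, derive update_required, log_uploaded, driver_loaded.
Round 2 — rule 1, rule 6, derive ticket_escalated, boot_ok.
Round 3 — rule 10, derive bios_posted.
Round 4 — rule 3, derive firmware_stale.
firmware_stale appears in round 4, so it is derivable.

yes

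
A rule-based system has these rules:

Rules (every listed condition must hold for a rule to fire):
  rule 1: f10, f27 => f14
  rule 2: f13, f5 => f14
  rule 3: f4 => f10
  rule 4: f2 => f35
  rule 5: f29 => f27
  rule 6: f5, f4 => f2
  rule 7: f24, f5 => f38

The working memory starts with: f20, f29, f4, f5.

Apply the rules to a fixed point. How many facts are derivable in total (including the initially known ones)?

9

Round 1 fires rule 3, rule 5, rule 6, giving f10, f27, f2.
Round 2 fires rule 1, rule 4, giving f14, f35.
Closure: {f10, f14, f2, f20, f27, f29, f35, f4, f5} — 9 facts.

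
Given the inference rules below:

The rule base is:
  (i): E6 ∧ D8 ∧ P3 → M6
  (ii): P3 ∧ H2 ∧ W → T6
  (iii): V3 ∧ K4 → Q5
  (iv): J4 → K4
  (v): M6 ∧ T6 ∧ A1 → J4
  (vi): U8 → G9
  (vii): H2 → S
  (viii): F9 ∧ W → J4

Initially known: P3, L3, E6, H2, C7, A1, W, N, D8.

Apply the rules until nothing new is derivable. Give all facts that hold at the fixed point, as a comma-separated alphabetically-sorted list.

A1, C7, D8, E6, H2, J4, K4, L3, M6, N, P3, S, T6, W

Round 1: (i) [E6 ∧ D8 ∧ P3 → M6]; (ii) [P3 ∧ H2 ∧ W → T6]; (vii) [H2 → S]. Adds M6, T6, S.
Round 2: (v) [M6 ∧ T6 ∧ A1 → J4]. Adds J4.
Round 3: (iv) [J4 → K4]. Adds K4.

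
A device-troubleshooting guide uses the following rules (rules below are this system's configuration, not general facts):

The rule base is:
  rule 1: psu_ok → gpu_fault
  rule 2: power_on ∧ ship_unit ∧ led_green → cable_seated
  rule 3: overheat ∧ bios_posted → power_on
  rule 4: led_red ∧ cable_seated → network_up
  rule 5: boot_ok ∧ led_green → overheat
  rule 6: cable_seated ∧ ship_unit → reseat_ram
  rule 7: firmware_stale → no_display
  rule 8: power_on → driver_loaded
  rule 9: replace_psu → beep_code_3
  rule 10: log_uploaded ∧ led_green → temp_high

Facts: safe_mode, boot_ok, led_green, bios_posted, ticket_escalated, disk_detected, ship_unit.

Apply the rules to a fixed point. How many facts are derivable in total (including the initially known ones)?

12

Round 1 — rule 5, derive overheat.
Round 2 — rule 3, derive power_on.
Round 3 — rule 2, rule 8, derive cable_seated, driver_loaded.
Round 4 — rule 6, derive reseat_ram.
Closure: {bios_posted, boot_ok, cable_seated, disk_detected, driver_loaded, led_green, overheat, power_on, reseat_ram, safe_mode, ship_unit, ticket_escalated} — 12 facts.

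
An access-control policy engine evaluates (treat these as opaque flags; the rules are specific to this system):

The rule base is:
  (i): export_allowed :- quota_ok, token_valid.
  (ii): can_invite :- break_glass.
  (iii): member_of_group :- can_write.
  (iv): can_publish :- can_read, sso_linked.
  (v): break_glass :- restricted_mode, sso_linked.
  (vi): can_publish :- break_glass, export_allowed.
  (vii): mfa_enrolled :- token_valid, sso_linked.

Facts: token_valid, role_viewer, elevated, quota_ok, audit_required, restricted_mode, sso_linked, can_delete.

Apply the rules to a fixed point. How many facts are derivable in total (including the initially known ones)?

13

Round 1 fires (i), (v), (vii), giving export_allowed, break_glass, mfa_enrolled.
Round 2 fires (ii), (vi), giving can_invite, can_publish.
Closure: {audit_required, break_glass, can_delete, can_invite, can_publish, elevated, export_allowed, mfa_enrolled, quota_ok, restricted_mode, role_viewer, sso_linked, token_valid} — 13 facts.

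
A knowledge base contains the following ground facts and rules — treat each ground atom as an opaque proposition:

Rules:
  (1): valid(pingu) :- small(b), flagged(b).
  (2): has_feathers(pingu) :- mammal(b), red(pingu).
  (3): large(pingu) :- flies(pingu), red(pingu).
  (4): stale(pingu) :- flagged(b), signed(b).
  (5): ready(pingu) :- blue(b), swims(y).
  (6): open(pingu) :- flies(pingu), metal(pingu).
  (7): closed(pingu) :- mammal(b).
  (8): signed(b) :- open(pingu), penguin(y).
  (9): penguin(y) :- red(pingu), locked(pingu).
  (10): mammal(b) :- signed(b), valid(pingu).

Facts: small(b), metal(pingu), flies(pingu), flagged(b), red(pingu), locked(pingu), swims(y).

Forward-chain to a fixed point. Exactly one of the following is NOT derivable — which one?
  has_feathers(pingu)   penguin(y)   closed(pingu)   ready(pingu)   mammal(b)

ready(pingu)

Round 1: (1) [valid(pingu) :- small(b), flagged(b).]; (3) [large(pingu) :- flies(pingu), red(pingu).]; (6) [open(pingu) :- flies(pingu), metal(pingu).]; (9) [penguin(y) :- red(pingu), locked(pingu).]. New: valid(pingu), large(pingu), open(pingu), penguin(y).
Round 2: (8) [signed(b) :- open(pingu), penguin(y).]. New: signed(b).
Round 3: (4) [stale(pingu) :- flagged(b), signed(b).]; (10) [mammal(b) :- signed(b), valid(pingu).]. New: stale(pingu), mammal(b).
Round 4: (2) [has_feathers(pingu) :- mammal(b), red(pingu).]; (7) [closed(pingu) :- mammal(b).]. New: has_feathers(pingu), closed(pingu).
Derived: penguin(y) (round 1), mammal(b) (round 3), has_feathers(pingu) (round 4), closed(pingu) (round 4). ready(pingu) never appears in any round.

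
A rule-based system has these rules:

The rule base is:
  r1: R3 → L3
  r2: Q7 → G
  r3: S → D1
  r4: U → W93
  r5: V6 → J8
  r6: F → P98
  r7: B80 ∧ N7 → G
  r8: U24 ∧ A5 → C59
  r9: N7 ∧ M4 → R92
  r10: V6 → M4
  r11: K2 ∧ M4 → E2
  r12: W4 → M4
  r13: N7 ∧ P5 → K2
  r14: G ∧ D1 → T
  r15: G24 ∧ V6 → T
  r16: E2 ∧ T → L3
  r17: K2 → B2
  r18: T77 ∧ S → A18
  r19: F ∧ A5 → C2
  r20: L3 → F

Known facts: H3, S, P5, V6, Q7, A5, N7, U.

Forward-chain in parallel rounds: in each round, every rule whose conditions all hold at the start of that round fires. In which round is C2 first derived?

5

Round 1 fires r2, r3, r4, r5, r10, r13, giving G, D1, W93, J8, M4, K2.
Round 2 fires r9, r11, r14, r17, giving R92, E2, T, B2.
Round 3 fires r16, giving L3.
Round 4 fires r20, giving F.
Round 5 fires r6, r19, giving P98, C2.
C2 first appears in round 5.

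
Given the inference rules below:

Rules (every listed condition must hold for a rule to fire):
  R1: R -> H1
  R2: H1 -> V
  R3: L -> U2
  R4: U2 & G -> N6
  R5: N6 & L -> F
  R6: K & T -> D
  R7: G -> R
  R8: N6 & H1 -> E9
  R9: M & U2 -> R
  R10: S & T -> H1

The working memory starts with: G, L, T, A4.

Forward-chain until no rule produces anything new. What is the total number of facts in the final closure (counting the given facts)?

11

Round 1 — R3, R7, derive U2, R.
Round 2 — R1, R4, derive H1, N6.
Round 3 — R2, R5, R8, derive V, F, E9.
Closure: {A4, E9, F, G, H1, L, N6, R, T, U2, V} — 11 facts.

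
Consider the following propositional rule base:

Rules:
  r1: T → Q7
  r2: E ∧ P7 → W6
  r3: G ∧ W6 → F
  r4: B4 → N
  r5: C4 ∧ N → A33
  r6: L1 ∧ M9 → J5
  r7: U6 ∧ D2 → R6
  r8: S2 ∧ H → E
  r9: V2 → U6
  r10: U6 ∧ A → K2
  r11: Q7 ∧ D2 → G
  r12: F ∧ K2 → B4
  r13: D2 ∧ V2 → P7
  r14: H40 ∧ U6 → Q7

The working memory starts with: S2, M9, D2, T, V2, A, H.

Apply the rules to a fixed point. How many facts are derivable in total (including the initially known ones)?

Round 1: r1 [T → Q7]; r8 [S2 ∧ H → E]; r9 [V2 → U6]; r13 [D2 ∧ V2 → P7]. New: Q7, E, U6, P7.
Round 2: r2 [E ∧ P7 → W6]; r7 [U6 ∧ D2 → R6]; r10 [U6 ∧ A → K2]; r11 [Q7 ∧ D2 → G]. New: W6, R6, K2, G.
Round 3: r3 [G ∧ W6 → F]. New: F.
Round 4: r12 [F ∧ K2 → B4]. New: B4.
Round 5: r4 [B4 → N]. New: N.
Closure: {A, B4, D2, E, F, G, H, K2, M9, N, P7, Q7, R6, S2, T, U6, V2, W6} — 18 facts.

18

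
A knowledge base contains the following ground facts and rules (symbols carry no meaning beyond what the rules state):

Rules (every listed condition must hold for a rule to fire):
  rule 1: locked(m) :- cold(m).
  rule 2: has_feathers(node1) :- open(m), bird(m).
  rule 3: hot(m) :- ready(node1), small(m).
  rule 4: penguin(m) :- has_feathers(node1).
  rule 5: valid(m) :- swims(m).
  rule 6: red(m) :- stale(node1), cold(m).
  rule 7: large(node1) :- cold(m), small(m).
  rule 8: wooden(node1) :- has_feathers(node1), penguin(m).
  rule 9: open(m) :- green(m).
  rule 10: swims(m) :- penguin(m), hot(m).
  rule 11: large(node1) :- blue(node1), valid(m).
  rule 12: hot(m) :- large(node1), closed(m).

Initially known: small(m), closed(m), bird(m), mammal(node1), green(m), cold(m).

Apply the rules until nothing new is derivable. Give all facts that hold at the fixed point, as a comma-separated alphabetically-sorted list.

Round 1 — rule 1, rule 7, rule 9, derive locked(m), large(node1), open(m).
Round 2 — rule 2, rule 12, derive has_feathers(node1), hot(m).
Round 3 — rule 4, derive penguin(m).
Round 4 — rule 8, rule 10, derive wooden(node1), swims(m).
Round 5 — rule 5, derive valid(m).

bird(m), closed(m), cold(m), green(m), has_feathers(node1), hot(m), large(node1), locked(m), mammal(node1), open(m), penguin(m), small(m), swims(m), valid(m), wooden(node1)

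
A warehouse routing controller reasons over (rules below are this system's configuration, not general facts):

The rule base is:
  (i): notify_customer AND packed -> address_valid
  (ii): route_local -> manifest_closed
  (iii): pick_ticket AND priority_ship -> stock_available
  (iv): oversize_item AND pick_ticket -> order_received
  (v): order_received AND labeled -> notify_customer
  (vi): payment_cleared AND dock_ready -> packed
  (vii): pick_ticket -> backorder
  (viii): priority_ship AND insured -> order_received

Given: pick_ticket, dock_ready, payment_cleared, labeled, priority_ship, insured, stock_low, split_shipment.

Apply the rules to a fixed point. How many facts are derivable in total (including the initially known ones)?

14

[1] (iii) [pick_ticket AND priority_ship -> stock_available]; (vi) [payment_cleared AND dock_ready -> packed]; (vii) [pick_ticket -> backorder]; (viii) [priority_ship AND insured -> order_received]. ⇒ new: stock_available, packed, backorder, order_received.
[2] (v) [order_received AND labeled -> notify_customer]. ⇒ new: notify_customer.
[3] (i) [notify_customer AND packed -> address_valid]. ⇒ new: address_valid.
Closure: {address_valid, backorder, dock_ready, insured, labeled, notify_customer, order_received, packed, payment_cleared, pick_ticket, priority_ship, split_shipment, stock_available, stock_low} — 14 facts.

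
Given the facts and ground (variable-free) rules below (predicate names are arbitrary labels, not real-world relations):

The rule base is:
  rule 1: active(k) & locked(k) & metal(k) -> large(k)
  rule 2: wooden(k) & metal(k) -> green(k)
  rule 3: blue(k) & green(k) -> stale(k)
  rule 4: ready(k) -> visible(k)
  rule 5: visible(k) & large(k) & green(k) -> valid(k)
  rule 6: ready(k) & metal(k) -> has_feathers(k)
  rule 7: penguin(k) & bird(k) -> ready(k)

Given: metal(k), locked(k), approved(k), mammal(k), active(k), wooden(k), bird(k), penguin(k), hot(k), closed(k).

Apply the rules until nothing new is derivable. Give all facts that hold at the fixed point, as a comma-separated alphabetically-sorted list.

active(k), approved(k), bird(k), closed(k), green(k), has_feathers(k), hot(k), large(k), locked(k), mammal(k), metal(k), penguin(k), ready(k), valid(k), visible(k), wooden(k)

Round 1 fires rule 1, rule 2, rule 7, giving large(k), green(k), ready(k).
Round 2 fires rule 4, rule 6, giving visible(k), has_feathers(k).
Round 3 fires rule 5, giving valid(k).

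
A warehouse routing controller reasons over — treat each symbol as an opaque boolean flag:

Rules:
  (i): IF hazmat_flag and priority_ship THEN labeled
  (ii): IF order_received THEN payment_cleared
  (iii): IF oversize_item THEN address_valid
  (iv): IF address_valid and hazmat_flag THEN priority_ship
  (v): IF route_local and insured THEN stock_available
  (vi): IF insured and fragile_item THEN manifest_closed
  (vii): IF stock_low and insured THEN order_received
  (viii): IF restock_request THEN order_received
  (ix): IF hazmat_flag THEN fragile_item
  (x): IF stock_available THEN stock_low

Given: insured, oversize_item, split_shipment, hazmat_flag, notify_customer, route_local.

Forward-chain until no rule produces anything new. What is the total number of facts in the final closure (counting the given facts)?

15

Round 1: (iii) [IF oversize_item THEN address_valid]; (v) [IF route_local and insured THEN stock_available]; (ix) [IF hazmat_flag THEN fragile_item]. New: address_valid, stock_available, fragile_item.
Round 2: (iv) [IF address_valid and hazmat_flag THEN priority_ship]; (vi) [IF insured and fragile_item THEN manifest_closed]; (x) [IF stock_available THEN stock_low]. New: priority_ship, manifest_closed, stock_low.
Round 3: (i) [IF hazmat_flag and priority_ship THEN labeled]; (vii) [IF stock_low and insured THEN order_received]. New: labeled, order_received.
Round 4: (ii) [IF order_received THEN payment_cleared]. New: payment_cleared.
Closure: {address_valid, fragile_item, hazmat_flag, insured, labeled, manifest_closed, notify_customer, order_received, oversize_item, payment_cleared, priority_ship, route_local, split_shipment, stock_available, stock_low} — 15 facts.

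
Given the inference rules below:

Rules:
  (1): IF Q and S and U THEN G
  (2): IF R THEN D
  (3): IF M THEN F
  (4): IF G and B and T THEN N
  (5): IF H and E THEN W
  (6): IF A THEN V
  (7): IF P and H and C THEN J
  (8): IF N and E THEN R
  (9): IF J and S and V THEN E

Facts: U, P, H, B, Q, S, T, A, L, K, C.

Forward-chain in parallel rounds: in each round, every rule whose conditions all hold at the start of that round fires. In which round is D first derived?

Round 1 — (1), (6), (7), derive G, V, J.
Round 2 — (4), (9), derive N, E.
Round 3 — (5), (8), derive W, R.
Round 4 — (2), derive D.
D first appears in round 4.

4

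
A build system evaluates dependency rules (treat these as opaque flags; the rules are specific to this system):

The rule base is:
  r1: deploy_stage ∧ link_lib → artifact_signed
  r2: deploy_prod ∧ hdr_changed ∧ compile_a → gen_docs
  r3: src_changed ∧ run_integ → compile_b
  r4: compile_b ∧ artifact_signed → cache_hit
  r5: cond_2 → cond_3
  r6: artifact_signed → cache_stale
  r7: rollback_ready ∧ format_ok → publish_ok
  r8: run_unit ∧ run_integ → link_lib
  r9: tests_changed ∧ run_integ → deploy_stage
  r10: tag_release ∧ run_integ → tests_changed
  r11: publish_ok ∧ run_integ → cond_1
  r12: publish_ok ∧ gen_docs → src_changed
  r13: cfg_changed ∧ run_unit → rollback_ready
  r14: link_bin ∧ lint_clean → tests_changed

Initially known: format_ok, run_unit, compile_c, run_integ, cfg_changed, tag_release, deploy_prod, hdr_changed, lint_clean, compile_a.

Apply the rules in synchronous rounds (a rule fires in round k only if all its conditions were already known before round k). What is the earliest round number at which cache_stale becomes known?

4

Round 1 fires r2, r8, r10, r13, giving gen_docs, link_lib, tests_changed, rollback_ready.
Round 2 fires r7, r9, giving publish_ok, deploy_stage.
Round 3 fires r1, r11, r12, giving artifact_signed, cond_1, src_changed.
Round 4 fires r3, r6, giving compile_b, cache_stale.
cache_stale first appears in round 4.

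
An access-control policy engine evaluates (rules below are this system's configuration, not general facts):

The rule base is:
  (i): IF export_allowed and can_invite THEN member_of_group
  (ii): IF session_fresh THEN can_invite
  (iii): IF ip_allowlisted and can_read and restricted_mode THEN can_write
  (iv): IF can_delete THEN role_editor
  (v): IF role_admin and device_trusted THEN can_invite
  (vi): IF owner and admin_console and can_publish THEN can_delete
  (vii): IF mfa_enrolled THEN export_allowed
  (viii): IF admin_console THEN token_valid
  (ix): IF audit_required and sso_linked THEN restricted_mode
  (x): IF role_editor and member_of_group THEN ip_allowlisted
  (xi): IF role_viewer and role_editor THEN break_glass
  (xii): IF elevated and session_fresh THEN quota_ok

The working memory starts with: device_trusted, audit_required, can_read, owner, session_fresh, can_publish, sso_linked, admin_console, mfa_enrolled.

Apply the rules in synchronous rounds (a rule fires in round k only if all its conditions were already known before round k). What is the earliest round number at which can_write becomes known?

Round 1 — (ii), (vi), (vii), (viii), (ix), derive can_invite, can_delete, export_allowed, token_valid, restricted_mode.
Round 2 — (i), (iv), derive member_of_group, role_editor.
Round 3 — (x), derive ip_allowlisted.
Round 4 — (iii), derive can_write.
can_write first appears in round 4.

4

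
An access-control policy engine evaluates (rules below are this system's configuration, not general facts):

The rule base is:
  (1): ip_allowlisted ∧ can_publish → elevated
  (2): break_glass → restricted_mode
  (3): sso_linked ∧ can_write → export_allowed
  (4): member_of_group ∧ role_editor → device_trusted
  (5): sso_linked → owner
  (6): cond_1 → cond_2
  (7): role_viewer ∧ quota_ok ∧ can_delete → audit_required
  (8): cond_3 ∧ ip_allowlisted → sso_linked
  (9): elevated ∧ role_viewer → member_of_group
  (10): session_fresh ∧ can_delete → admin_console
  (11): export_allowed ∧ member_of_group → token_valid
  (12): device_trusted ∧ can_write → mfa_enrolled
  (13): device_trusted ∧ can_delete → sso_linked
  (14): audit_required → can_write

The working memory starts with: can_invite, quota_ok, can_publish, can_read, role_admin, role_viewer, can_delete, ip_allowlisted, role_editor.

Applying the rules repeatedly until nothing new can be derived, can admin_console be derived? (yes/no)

Round 1: (1) [ip_allowlisted ∧ can_publish → elevated]; (7) [role_viewer ∧ quota_ok ∧ can_delete → audit_required]. Adds elevated, audit_required.
Round 2: (9) [elevated ∧ role_viewer → member_of_group]; (14) [audit_required → can_write]. Adds member_of_group, can_write.
Round 3: (4) [member_of_group ∧ role_editor → device_trusted]. Adds device_trusted.
Round 4: (12) [device_trusted ∧ can_write → mfa_enrolled]; (13) [device_trusted ∧ can_delete → sso_linked]. Adds mfa_enrolled, sso_linked.
Round 5: (3) [sso_linked ∧ can_write → export_allowed]; (5) [sso_linked → owner]. Adds export_allowed, owner.
Round 6: (11) [export_allowed ∧ member_of_group → token_valid]. Adds token_valid.
Fixed point reached. admin_console is concluded only by (10); (10) needs session_fresh (never derived).

no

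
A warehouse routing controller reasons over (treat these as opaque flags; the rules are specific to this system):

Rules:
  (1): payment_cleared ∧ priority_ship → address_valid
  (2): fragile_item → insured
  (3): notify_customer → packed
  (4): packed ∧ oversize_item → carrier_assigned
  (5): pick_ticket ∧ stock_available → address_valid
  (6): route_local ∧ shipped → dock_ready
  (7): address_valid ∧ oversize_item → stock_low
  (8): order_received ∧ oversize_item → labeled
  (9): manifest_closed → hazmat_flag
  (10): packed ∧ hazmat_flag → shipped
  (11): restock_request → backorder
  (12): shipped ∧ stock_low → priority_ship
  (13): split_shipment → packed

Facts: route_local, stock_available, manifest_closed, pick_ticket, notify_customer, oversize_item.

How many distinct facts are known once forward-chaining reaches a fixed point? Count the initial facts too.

Round 1 fires (3), (5), (9), giving packed, address_valid, hazmat_flag.
Round 2 fires (4), (7), (10), giving carrier_assigned, stock_low, shipped.
Round 3 fires (6), (12), giving dock_ready, priority_ship.
Closure: {address_valid, carrier_assigned, dock_ready, hazmat_flag, manifest_closed, notify_customer, oversize_item, packed, pick_ticket, priority_ship, route_local, shipped, stock_available, stock_low} — 14 facts.

14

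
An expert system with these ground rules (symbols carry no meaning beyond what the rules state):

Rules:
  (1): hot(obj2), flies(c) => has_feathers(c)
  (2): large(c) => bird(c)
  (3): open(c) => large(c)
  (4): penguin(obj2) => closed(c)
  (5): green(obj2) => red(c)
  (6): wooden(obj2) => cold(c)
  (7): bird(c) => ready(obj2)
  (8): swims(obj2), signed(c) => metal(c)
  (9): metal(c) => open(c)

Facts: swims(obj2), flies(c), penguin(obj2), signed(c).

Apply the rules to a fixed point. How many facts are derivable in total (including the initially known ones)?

[1] (4) [penguin(obj2) => closed(c)]; (8) [swims(obj2), signed(c) => metal(c)]. ⇒ new: closed(c), metal(c).
[2] (9) [metal(c) => open(c)]. ⇒ new: open(c).
[3] (3) [open(c) => large(c)]. ⇒ new: large(c).
[4] (2) [large(c) => bird(c)]. ⇒ new: bird(c).
[5] (7) [bird(c) => ready(obj2)]. ⇒ new: ready(obj2).
Closure: {bird(c), closed(c), flies(c), large(c), metal(c), open(c), penguin(obj2), ready(obj2), signed(c), swims(obj2)} — 10 facts.

10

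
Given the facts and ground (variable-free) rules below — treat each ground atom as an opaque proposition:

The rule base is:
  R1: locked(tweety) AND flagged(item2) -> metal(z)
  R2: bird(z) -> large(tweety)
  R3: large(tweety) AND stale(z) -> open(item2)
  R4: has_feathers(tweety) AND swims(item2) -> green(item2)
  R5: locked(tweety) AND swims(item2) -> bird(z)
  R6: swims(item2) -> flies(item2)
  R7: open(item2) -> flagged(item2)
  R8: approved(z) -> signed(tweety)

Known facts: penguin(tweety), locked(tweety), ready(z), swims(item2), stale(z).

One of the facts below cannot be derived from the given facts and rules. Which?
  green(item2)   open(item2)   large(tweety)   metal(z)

Round 1: R5 [locked(tweety) AND swims(item2) -> bird(z)]; R6 [swims(item2) -> flies(item2)]. Adds bird(z), flies(item2).
Round 2: R2 [bird(z) -> large(tweety)]. Adds large(tweety).
Round 3: R3 [large(tweety) AND stale(z) -> open(item2)]. Adds open(item2).
Round 4: R7 [open(item2) -> flagged(item2)]. Adds flagged(item2).
Round 5: R1 [locked(tweety) AND flagged(item2) -> metal(z)]. Adds metal(z).
Derived: open(item2) (round 3), large(tweety) (round 2), metal(z) (round 5). green(item2) never appears in any round.

green(item2)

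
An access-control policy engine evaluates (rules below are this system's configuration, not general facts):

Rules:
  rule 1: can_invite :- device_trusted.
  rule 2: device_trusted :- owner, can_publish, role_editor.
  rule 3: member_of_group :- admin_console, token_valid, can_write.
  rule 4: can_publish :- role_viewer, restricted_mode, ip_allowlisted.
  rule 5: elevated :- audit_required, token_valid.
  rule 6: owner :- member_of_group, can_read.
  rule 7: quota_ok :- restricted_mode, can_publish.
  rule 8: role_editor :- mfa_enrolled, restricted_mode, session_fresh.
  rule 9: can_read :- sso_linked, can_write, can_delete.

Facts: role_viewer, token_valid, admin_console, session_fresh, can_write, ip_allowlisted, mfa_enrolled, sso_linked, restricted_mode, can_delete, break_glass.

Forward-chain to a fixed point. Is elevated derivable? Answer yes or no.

no

[1] rule 3 [member_of_group :- admin_console, token_valid, can_write.]; rule 4 [can_publish :- role_viewer, restricted_mode, ip_allowlisted.]; rule 8 [role_editor :- mfa_enrolled, restricted_mode, session_fresh.]; rule 9 [can_read :- sso_linked, can_write, can_delete.]. ⇒ new: member_of_group, can_publish, role_editor, can_read.
[2] rule 6 [owner :- member_of_group, can_read.]; rule 7 [quota_ok :- restricted_mode, can_publish.]. ⇒ new: owner, quota_ok.
[3] rule 2 [device_trusted :- owner, can_publish, role_editor.]. ⇒ new: device_trusted.
[4] rule 1 [can_invite :- device_trusted.]. ⇒ new: can_invite.
Fixed point reached. elevated is concluded only by rule 5; rule 5 needs audit_required (never derived).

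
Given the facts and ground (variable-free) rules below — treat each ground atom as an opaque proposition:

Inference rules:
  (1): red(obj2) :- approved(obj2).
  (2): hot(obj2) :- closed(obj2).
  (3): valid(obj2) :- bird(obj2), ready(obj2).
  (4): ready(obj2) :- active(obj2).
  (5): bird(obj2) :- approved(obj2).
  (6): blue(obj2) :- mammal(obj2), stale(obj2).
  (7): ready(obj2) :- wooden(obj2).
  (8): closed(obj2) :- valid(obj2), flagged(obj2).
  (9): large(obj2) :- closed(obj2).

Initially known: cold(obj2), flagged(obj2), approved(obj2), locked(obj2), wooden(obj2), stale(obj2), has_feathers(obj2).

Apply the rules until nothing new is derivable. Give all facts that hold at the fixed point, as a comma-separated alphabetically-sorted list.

approved(obj2), bird(obj2), closed(obj2), cold(obj2), flagged(obj2), has_feathers(obj2), hot(obj2), large(obj2), locked(obj2), ready(obj2), red(obj2), stale(obj2), valid(obj2), wooden(obj2)

Round 1: (1) [red(obj2) :- approved(obj2).]; (5) [bird(obj2) :- approved(obj2).]; (7) [ready(obj2) :- wooden(obj2).]. Adds red(obj2), bird(obj2), ready(obj2).
Round 2: (3) [valid(obj2) :- bird(obj2), ready(obj2).]. Adds valid(obj2).
Round 3: (8) [closed(obj2) :- valid(obj2), flagged(obj2).]. Adds closed(obj2).
Round 4: (2) [hot(obj2) :- closed(obj2).]; (9) [large(obj2) :- closed(obj2).]. Adds hot(obj2), large(obj2).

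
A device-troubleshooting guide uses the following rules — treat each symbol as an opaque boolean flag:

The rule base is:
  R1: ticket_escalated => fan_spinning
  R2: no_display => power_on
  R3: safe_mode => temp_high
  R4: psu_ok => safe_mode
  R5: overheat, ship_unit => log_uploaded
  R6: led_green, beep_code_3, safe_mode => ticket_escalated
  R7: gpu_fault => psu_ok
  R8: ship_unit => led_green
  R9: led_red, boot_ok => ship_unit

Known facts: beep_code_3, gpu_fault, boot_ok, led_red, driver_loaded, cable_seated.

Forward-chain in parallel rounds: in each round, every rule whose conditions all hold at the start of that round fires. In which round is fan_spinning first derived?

4

Round 1 — R7, R9, derive psu_ok, ship_unit.
Round 2 — R4, R8, derive safe_mode, led_green.
Round 3 — R3, R6, derive temp_high, ticket_escalated.
Round 4 — R1, derive fan_spinning.
fan_spinning first appears in round 4.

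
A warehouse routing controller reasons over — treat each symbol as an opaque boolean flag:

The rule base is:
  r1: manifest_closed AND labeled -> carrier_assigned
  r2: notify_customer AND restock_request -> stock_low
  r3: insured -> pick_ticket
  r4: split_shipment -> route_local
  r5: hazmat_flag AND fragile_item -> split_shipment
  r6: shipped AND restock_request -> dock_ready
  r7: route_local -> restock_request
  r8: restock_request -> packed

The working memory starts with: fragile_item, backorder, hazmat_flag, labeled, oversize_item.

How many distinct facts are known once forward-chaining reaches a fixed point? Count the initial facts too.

9

Round 1: r5 [hazmat_flag AND fragile_item -> split_shipment]. New: split_shipment.
Round 2: r4 [split_shipment -> route_local]. New: route_local.
Round 3: r7 [route_local -> restock_request]. New: restock_request.
Round 4: r8 [restock_request -> packed]. New: packed.
Closure: {backorder, fragile_item, hazmat_flag, labeled, oversize_item, packed, restock_request, route_local, split_shipment} — 9 facts.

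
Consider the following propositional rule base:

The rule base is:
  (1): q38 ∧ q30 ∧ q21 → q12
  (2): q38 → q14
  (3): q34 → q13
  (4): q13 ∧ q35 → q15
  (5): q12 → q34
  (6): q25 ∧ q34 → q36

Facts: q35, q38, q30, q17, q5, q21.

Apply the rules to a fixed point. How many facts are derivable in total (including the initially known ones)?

Round 1: (1) [q38 ∧ q30 ∧ q21 → q12]; (2) [q38 → q14]. New: q12, q14.
Round 2: (5) [q12 → q34]. New: q34.
Round 3: (3) [q34 → q13]. New: q13.
Round 4: (4) [q13 ∧ q35 → q15]. New: q15.
Closure: {q12, q13, q14, q15, q17, q21, q30, q34, q35, q38, q5} — 11 facts.

11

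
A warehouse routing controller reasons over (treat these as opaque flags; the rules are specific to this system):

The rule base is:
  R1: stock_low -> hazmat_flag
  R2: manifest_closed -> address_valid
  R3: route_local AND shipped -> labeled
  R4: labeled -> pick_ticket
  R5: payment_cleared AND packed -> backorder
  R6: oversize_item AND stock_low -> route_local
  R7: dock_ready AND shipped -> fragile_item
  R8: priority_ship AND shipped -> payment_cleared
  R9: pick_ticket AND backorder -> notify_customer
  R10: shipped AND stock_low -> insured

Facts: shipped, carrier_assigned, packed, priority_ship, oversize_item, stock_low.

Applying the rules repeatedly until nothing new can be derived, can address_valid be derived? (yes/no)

no

Round 1: R1 [stock_low -> hazmat_flag]; R6 [oversize_item AND stock_low -> route_local]; R8 [priority_ship AND shipped -> payment_cleared]; R10 [shipped AND stock_low -> insured]. New: hazmat_flag, route_local, payment_cleared, insured.
Round 2: R3 [route_local AND shipped -> labeled]; R5 [payment_cleared AND packed -> backorder]. New: labeled, backorder.
Round 3: R4 [labeled -> pick_ticket]. New: pick_ticket.
Round 4: R9 [pick_ticket AND backorder -> notify_customer]. New: notify_customer.
Fixed point reached. address_valid is concluded only by R2; R2 needs manifest_closed (never derived).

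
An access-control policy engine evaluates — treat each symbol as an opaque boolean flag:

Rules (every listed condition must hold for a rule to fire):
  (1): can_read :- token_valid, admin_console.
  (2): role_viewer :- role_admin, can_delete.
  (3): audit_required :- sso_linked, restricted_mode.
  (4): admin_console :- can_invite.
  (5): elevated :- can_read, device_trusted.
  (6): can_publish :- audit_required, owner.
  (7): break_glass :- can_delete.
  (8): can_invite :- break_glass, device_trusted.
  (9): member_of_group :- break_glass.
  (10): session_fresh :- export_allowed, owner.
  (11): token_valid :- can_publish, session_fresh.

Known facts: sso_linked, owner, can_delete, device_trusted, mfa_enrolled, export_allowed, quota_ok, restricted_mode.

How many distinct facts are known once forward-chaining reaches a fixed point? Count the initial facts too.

Round 1: (3) [audit_required :- sso_linked, restricted_mode.]; (7) [break_glass :- can_delete.]; (10) [session_fresh :- export_allowed, owner.]. Adds audit_required, break_glass, session_fresh.
Round 2: (6) [can_publish :- audit_required, owner.]; (8) [can_invite :- break_glass, device_trusted.]; (9) [member_of_group :- break_glass.]. Adds can_publish, can_invite, member_of_group.
Round 3: (4) [admin_console :- can_invite.]; (11) [token_valid :- can_publish, session_fresh.]. Adds admin_console, token_valid.
Round 4: (1) [can_read :- token_valid, admin_console.]. Adds can_read.
Round 5: (5) [elevated :- can_read, device_trusted.]. Adds elevated.
Closure: {admin_console, audit_required, break_glass, can_delete, can_invite, can_publish, can_read, device_trusted, elevated, export_allowed, member_of_group, mfa_enrolled, owner, quota_ok, restricted_mode, session_fresh, sso_linked, token_valid} — 18 facts.

18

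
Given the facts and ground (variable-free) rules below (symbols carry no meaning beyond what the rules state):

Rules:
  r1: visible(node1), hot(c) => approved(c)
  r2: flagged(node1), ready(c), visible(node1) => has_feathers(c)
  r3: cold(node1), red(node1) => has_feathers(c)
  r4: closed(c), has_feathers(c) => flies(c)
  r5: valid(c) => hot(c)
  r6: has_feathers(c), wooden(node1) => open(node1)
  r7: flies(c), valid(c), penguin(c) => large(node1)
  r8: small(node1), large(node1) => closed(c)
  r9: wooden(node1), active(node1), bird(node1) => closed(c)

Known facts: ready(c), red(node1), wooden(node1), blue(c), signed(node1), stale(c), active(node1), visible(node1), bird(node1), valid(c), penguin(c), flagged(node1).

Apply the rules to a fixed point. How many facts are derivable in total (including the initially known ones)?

19

[1] r2 [flagged(node1), ready(c), visible(node1) => has_feathers(c)]; r5 [valid(c) => hot(c)]; r9 [wooden(node1), active(node1), bird(node1) => closed(c)]. ⇒ new: has_feathers(c), hot(c), closed(c).
[2] r1 [visible(node1), hot(c) => approved(c)]; r4 [closed(c), has_feathers(c) => flies(c)]; r6 [has_feathers(c), wooden(node1) => open(node1)]. ⇒ new: approved(c), flies(c), open(node1).
[3] r7 [flies(c), valid(c), penguin(c) => large(node1)]. ⇒ new: large(node1).
Closure: {active(node1), approved(c), bird(node1), blue(c), closed(c), flagged(node1), flies(c), has_feathers(c), hot(c), large(node1), open(node1), penguin(c), ready(c), red(node1), signed(node1), stale(c), valid(c), visible(node1), wooden(node1)} — 19 facts.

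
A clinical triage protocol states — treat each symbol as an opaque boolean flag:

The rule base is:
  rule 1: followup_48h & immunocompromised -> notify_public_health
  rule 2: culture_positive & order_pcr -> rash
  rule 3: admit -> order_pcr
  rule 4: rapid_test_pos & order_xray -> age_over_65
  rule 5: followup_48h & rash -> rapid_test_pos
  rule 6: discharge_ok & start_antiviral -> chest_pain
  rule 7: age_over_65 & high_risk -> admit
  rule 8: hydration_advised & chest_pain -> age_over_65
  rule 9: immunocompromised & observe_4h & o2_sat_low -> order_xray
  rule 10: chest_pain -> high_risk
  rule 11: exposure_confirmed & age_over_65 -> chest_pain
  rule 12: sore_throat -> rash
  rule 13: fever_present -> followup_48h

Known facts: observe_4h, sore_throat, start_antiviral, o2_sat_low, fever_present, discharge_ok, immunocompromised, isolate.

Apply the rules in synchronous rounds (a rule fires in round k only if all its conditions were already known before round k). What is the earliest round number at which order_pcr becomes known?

5

Round 1 — rule 6, rule 9, rule 12, rule 13, derive chest_pain, order_xray, rash, followup_48h.
Round 2 — rule 1, rule 5, rule 10, derive notify_public_health, rapid_test_pos, high_risk.
Round 3 — rule 4, derive age_over_65.
Round 4 — rule 7, derive admit.
Round 5 — rule 3, derive order_pcr.
order_pcr first appears in round 5.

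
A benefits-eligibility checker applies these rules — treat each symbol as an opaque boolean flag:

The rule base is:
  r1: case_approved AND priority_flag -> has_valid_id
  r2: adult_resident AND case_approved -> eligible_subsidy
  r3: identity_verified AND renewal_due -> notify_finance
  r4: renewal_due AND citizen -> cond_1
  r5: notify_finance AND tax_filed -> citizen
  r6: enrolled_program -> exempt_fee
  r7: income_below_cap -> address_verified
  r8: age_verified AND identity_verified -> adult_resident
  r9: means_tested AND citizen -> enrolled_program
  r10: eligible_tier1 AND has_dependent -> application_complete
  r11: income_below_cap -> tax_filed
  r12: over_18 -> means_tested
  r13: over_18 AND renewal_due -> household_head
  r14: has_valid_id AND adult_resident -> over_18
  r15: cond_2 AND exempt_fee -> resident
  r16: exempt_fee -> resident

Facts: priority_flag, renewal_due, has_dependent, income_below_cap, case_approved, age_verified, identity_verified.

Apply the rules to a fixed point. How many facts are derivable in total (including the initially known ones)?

21

[1] r1 [case_approved AND priority_flag -> has_valid_id]; r3 [identity_verified AND renewal_due -> notify_finance]; r7 [income_below_cap -> address_verified]; r8 [age_verified AND identity_verified -> adult_resident]; r11 [income_below_cap -> tax_filed]. ⇒ new: has_valid_id, notify_finance, address_verified, adult_resident, tax_filed.
[2] r2 [adult_resident AND case_approved -> eligible_subsidy]; r5 [notify_finance AND tax_filed -> citizen]; r14 [has_valid_id AND adult_resident -> over_18]. ⇒ new: eligible_subsidy, citizen, over_18.
[3] r4 [renewal_due AND citizen -> cond_1]; r12 [over_18 -> means_tested]; r13 [over_18 AND renewal_due -> household_head]. ⇒ new: cond_1, means_tested, household_head.
[4] r9 [means_tested AND citizen -> enrolled_program]. ⇒ new: enrolled_program.
[5] r6 [enrolled_program -> exempt_fee]. ⇒ new: exempt_fee.
[6] r16 [exempt_fee -> resident]. ⇒ new: resident.
Closure: {address_verified, adult_resident, age_verified, case_approved, citizen, cond_1, eligible_subsidy, enrolled_program, exempt_fee, has_dependent, has_valid_id, household_head, identity_verified, income_below_cap, means_tested, notify_finance, over_18, priority_flag, renewal_due, resident, tax_filed} — 21 facts.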